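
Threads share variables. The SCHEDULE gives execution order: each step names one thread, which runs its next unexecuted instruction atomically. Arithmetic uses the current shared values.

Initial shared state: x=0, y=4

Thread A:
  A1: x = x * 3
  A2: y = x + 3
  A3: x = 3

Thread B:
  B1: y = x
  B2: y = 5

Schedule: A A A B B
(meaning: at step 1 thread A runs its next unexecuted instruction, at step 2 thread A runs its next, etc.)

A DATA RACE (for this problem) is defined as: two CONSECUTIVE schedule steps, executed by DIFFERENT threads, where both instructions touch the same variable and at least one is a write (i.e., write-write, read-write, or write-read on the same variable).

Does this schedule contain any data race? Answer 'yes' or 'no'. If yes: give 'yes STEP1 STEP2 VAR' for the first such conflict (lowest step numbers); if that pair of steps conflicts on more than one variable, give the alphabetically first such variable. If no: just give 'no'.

Steps 1,2: same thread (A). No race.
Steps 2,3: same thread (A). No race.
Steps 3,4: A(x = 3) vs B(y = x). RACE on x (W-R).
Steps 4,5: same thread (B). No race.
First conflict at steps 3,4.

Answer: yes 3 4 x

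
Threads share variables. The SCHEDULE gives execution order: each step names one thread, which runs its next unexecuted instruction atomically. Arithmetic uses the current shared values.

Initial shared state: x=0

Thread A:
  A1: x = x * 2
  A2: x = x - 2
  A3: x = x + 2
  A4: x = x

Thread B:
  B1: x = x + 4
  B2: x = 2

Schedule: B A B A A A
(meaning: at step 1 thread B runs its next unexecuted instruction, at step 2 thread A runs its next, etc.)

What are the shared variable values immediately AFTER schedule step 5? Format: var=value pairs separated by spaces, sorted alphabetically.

Answer: x=2

Derivation:
Step 1: thread B executes B1 (x = x + 4). Shared: x=4. PCs: A@0 B@1
Step 2: thread A executes A1 (x = x * 2). Shared: x=8. PCs: A@1 B@1
Step 3: thread B executes B2 (x = 2). Shared: x=2. PCs: A@1 B@2
Step 4: thread A executes A2 (x = x - 2). Shared: x=0. PCs: A@2 B@2
Step 5: thread A executes A3 (x = x + 2). Shared: x=2. PCs: A@3 B@2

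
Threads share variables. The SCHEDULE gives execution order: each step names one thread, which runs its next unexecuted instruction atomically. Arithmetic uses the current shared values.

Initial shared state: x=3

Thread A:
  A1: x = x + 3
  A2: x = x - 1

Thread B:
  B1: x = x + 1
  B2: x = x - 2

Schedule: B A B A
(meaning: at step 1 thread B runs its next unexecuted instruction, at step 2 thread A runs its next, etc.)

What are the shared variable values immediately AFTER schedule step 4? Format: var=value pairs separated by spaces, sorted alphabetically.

Answer: x=4

Derivation:
Step 1: thread B executes B1 (x = x + 1). Shared: x=4. PCs: A@0 B@1
Step 2: thread A executes A1 (x = x + 3). Shared: x=7. PCs: A@1 B@1
Step 3: thread B executes B2 (x = x - 2). Shared: x=5. PCs: A@1 B@2
Step 4: thread A executes A2 (x = x - 1). Shared: x=4. PCs: A@2 B@2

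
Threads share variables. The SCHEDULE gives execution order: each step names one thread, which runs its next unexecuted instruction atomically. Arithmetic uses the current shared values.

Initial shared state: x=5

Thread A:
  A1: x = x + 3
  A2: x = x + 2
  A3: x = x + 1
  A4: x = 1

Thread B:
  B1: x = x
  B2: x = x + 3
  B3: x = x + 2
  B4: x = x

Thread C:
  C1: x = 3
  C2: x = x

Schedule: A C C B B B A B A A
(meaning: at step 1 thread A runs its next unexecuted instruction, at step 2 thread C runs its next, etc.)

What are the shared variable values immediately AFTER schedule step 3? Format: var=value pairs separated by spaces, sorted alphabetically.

Answer: x=3

Derivation:
Step 1: thread A executes A1 (x = x + 3). Shared: x=8. PCs: A@1 B@0 C@0
Step 2: thread C executes C1 (x = 3). Shared: x=3. PCs: A@1 B@0 C@1
Step 3: thread C executes C2 (x = x). Shared: x=3. PCs: A@1 B@0 C@2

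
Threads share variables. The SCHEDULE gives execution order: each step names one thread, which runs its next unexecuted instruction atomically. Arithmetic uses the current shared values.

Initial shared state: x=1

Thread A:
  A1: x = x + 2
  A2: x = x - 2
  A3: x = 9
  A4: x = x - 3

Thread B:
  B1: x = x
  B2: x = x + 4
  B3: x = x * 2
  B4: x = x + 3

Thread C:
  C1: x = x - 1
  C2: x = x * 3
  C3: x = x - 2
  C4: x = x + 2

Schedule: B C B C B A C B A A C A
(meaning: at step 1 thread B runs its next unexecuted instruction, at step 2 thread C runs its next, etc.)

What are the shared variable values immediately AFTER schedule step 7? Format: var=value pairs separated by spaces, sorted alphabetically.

Answer: x=24

Derivation:
Step 1: thread B executes B1 (x = x). Shared: x=1. PCs: A@0 B@1 C@0
Step 2: thread C executes C1 (x = x - 1). Shared: x=0. PCs: A@0 B@1 C@1
Step 3: thread B executes B2 (x = x + 4). Shared: x=4. PCs: A@0 B@2 C@1
Step 4: thread C executes C2 (x = x * 3). Shared: x=12. PCs: A@0 B@2 C@2
Step 5: thread B executes B3 (x = x * 2). Shared: x=24. PCs: A@0 B@3 C@2
Step 6: thread A executes A1 (x = x + 2). Shared: x=26. PCs: A@1 B@3 C@2
Step 7: thread C executes C3 (x = x - 2). Shared: x=24. PCs: A@1 B@3 C@3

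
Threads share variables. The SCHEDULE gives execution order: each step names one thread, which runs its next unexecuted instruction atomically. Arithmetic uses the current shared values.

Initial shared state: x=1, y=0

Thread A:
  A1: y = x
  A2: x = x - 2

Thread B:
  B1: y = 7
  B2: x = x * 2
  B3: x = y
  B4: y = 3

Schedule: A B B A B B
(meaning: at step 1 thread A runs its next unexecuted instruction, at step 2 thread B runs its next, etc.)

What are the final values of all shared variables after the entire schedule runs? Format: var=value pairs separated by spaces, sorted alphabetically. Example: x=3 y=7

Step 1: thread A executes A1 (y = x). Shared: x=1 y=1. PCs: A@1 B@0
Step 2: thread B executes B1 (y = 7). Shared: x=1 y=7. PCs: A@1 B@1
Step 3: thread B executes B2 (x = x * 2). Shared: x=2 y=7. PCs: A@1 B@2
Step 4: thread A executes A2 (x = x - 2). Shared: x=0 y=7. PCs: A@2 B@2
Step 5: thread B executes B3 (x = y). Shared: x=7 y=7. PCs: A@2 B@3
Step 6: thread B executes B4 (y = 3). Shared: x=7 y=3. PCs: A@2 B@4

Answer: x=7 y=3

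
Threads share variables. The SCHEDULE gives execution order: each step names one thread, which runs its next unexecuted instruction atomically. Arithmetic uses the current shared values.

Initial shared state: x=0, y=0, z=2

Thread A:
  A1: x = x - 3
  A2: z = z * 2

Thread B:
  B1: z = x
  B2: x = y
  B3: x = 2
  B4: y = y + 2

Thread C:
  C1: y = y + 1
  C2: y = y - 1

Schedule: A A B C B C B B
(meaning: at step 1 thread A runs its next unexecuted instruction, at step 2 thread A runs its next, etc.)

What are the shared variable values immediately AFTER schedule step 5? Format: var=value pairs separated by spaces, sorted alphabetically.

Step 1: thread A executes A1 (x = x - 3). Shared: x=-3 y=0 z=2. PCs: A@1 B@0 C@0
Step 2: thread A executes A2 (z = z * 2). Shared: x=-3 y=0 z=4. PCs: A@2 B@0 C@0
Step 3: thread B executes B1 (z = x). Shared: x=-3 y=0 z=-3. PCs: A@2 B@1 C@0
Step 4: thread C executes C1 (y = y + 1). Shared: x=-3 y=1 z=-3. PCs: A@2 B@1 C@1
Step 5: thread B executes B2 (x = y). Shared: x=1 y=1 z=-3. PCs: A@2 B@2 C@1

Answer: x=1 y=1 z=-3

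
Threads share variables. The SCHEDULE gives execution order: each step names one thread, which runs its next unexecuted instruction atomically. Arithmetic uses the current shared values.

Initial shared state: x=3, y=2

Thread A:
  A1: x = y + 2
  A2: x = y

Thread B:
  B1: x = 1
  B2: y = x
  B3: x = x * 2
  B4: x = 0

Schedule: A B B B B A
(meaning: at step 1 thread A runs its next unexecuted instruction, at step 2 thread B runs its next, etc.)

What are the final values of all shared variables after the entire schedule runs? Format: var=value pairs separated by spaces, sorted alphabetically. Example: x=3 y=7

Answer: x=1 y=1

Derivation:
Step 1: thread A executes A1 (x = y + 2). Shared: x=4 y=2. PCs: A@1 B@0
Step 2: thread B executes B1 (x = 1). Shared: x=1 y=2. PCs: A@1 B@1
Step 3: thread B executes B2 (y = x). Shared: x=1 y=1. PCs: A@1 B@2
Step 4: thread B executes B3 (x = x * 2). Shared: x=2 y=1. PCs: A@1 B@3
Step 5: thread B executes B4 (x = 0). Shared: x=0 y=1. PCs: A@1 B@4
Step 6: thread A executes A2 (x = y). Shared: x=1 y=1. PCs: A@2 B@4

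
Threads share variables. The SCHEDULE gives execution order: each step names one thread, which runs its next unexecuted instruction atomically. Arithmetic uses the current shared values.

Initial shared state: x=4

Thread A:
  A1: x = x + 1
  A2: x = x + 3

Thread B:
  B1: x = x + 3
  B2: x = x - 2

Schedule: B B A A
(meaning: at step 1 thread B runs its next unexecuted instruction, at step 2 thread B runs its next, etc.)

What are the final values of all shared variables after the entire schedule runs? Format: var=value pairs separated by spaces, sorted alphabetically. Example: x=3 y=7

Answer: x=9

Derivation:
Step 1: thread B executes B1 (x = x + 3). Shared: x=7. PCs: A@0 B@1
Step 2: thread B executes B2 (x = x - 2). Shared: x=5. PCs: A@0 B@2
Step 3: thread A executes A1 (x = x + 1). Shared: x=6. PCs: A@1 B@2
Step 4: thread A executes A2 (x = x + 3). Shared: x=9. PCs: A@2 B@2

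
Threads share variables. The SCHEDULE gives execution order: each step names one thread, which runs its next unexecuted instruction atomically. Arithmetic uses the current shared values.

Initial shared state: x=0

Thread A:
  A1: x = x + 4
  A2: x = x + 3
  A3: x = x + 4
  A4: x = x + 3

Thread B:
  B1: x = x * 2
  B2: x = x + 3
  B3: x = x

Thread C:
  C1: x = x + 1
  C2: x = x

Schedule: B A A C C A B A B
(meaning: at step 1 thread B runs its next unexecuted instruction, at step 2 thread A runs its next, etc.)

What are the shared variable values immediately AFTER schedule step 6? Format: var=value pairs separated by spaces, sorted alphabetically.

Answer: x=12

Derivation:
Step 1: thread B executes B1 (x = x * 2). Shared: x=0. PCs: A@0 B@1 C@0
Step 2: thread A executes A1 (x = x + 4). Shared: x=4. PCs: A@1 B@1 C@0
Step 3: thread A executes A2 (x = x + 3). Shared: x=7. PCs: A@2 B@1 C@0
Step 4: thread C executes C1 (x = x + 1). Shared: x=8. PCs: A@2 B@1 C@1
Step 5: thread C executes C2 (x = x). Shared: x=8. PCs: A@2 B@1 C@2
Step 6: thread A executes A3 (x = x + 4). Shared: x=12. PCs: A@3 B@1 C@2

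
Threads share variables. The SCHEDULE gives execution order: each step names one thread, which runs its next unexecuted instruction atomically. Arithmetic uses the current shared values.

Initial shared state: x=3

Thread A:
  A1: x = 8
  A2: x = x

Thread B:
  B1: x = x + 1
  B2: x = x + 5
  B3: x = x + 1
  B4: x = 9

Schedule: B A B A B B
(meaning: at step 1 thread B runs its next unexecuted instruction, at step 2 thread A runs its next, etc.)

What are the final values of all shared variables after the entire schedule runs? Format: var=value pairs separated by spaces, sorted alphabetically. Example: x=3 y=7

Answer: x=9

Derivation:
Step 1: thread B executes B1 (x = x + 1). Shared: x=4. PCs: A@0 B@1
Step 2: thread A executes A1 (x = 8). Shared: x=8. PCs: A@1 B@1
Step 3: thread B executes B2 (x = x + 5). Shared: x=13. PCs: A@1 B@2
Step 4: thread A executes A2 (x = x). Shared: x=13. PCs: A@2 B@2
Step 5: thread B executes B3 (x = x + 1). Shared: x=14. PCs: A@2 B@3
Step 6: thread B executes B4 (x = 9). Shared: x=9. PCs: A@2 B@4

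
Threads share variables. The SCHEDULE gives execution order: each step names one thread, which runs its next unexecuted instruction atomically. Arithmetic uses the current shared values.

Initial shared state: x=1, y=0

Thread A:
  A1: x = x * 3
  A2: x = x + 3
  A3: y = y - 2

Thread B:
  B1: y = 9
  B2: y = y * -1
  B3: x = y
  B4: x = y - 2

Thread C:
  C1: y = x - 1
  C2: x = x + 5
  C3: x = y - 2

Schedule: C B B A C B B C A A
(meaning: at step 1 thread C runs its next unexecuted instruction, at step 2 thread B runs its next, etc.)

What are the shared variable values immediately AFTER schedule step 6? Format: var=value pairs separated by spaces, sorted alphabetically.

Answer: x=-9 y=-9

Derivation:
Step 1: thread C executes C1 (y = x - 1). Shared: x=1 y=0. PCs: A@0 B@0 C@1
Step 2: thread B executes B1 (y = 9). Shared: x=1 y=9. PCs: A@0 B@1 C@1
Step 3: thread B executes B2 (y = y * -1). Shared: x=1 y=-9. PCs: A@0 B@2 C@1
Step 4: thread A executes A1 (x = x * 3). Shared: x=3 y=-9. PCs: A@1 B@2 C@1
Step 5: thread C executes C2 (x = x + 5). Shared: x=8 y=-9. PCs: A@1 B@2 C@2
Step 6: thread B executes B3 (x = y). Shared: x=-9 y=-9. PCs: A@1 B@3 C@2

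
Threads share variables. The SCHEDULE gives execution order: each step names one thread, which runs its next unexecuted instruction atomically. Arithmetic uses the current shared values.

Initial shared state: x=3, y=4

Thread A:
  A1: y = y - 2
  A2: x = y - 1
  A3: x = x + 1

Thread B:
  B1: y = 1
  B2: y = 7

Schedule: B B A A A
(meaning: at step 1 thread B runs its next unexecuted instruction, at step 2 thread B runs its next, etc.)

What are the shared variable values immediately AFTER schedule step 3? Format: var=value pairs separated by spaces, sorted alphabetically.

Answer: x=3 y=5

Derivation:
Step 1: thread B executes B1 (y = 1). Shared: x=3 y=1. PCs: A@0 B@1
Step 2: thread B executes B2 (y = 7). Shared: x=3 y=7. PCs: A@0 B@2
Step 3: thread A executes A1 (y = y - 2). Shared: x=3 y=5. PCs: A@1 B@2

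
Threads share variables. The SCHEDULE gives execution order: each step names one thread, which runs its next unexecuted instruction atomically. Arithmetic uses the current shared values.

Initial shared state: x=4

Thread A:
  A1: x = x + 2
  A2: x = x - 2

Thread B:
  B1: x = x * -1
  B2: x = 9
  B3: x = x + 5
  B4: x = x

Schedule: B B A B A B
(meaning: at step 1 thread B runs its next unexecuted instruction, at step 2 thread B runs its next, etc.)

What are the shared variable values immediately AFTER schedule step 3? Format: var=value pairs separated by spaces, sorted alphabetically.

Answer: x=11

Derivation:
Step 1: thread B executes B1 (x = x * -1). Shared: x=-4. PCs: A@0 B@1
Step 2: thread B executes B2 (x = 9). Shared: x=9. PCs: A@0 B@2
Step 3: thread A executes A1 (x = x + 2). Shared: x=11. PCs: A@1 B@2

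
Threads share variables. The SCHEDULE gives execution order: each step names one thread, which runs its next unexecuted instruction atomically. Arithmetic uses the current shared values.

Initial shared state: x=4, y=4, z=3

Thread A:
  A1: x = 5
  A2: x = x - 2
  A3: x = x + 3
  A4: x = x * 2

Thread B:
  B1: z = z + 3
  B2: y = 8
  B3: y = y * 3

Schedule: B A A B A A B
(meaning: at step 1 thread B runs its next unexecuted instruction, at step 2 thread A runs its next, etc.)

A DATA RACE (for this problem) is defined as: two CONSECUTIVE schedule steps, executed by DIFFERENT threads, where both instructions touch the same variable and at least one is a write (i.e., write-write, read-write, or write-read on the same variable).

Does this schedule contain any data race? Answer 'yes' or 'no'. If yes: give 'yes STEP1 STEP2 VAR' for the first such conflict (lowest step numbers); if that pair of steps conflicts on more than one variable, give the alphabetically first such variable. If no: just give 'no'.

Answer: no

Derivation:
Steps 1,2: B(r=z,w=z) vs A(r=-,w=x). No conflict.
Steps 2,3: same thread (A). No race.
Steps 3,4: A(r=x,w=x) vs B(r=-,w=y). No conflict.
Steps 4,5: B(r=-,w=y) vs A(r=x,w=x). No conflict.
Steps 5,6: same thread (A). No race.
Steps 6,7: A(r=x,w=x) vs B(r=y,w=y). No conflict.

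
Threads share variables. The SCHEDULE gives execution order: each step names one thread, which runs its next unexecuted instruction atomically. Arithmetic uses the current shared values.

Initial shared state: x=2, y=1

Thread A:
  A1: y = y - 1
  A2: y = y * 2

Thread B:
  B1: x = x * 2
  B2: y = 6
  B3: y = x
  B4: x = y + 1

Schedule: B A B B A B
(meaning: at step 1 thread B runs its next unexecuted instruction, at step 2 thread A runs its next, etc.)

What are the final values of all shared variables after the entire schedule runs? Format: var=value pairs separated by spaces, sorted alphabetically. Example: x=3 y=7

Step 1: thread B executes B1 (x = x * 2). Shared: x=4 y=1. PCs: A@0 B@1
Step 2: thread A executes A1 (y = y - 1). Shared: x=4 y=0. PCs: A@1 B@1
Step 3: thread B executes B2 (y = 6). Shared: x=4 y=6. PCs: A@1 B@2
Step 4: thread B executes B3 (y = x). Shared: x=4 y=4. PCs: A@1 B@3
Step 5: thread A executes A2 (y = y * 2). Shared: x=4 y=8. PCs: A@2 B@3
Step 6: thread B executes B4 (x = y + 1). Shared: x=9 y=8. PCs: A@2 B@4

Answer: x=9 y=8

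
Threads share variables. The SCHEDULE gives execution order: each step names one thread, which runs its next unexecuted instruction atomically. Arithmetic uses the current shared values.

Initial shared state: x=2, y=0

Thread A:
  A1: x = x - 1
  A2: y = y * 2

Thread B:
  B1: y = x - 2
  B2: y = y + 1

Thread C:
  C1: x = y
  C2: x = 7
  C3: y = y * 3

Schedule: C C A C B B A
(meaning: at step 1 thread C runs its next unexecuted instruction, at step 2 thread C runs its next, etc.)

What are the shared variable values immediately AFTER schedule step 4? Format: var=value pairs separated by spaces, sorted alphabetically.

Answer: x=6 y=0

Derivation:
Step 1: thread C executes C1 (x = y). Shared: x=0 y=0. PCs: A@0 B@0 C@1
Step 2: thread C executes C2 (x = 7). Shared: x=7 y=0. PCs: A@0 B@0 C@2
Step 3: thread A executes A1 (x = x - 1). Shared: x=6 y=0. PCs: A@1 B@0 C@2
Step 4: thread C executes C3 (y = y * 3). Shared: x=6 y=0. PCs: A@1 B@0 C@3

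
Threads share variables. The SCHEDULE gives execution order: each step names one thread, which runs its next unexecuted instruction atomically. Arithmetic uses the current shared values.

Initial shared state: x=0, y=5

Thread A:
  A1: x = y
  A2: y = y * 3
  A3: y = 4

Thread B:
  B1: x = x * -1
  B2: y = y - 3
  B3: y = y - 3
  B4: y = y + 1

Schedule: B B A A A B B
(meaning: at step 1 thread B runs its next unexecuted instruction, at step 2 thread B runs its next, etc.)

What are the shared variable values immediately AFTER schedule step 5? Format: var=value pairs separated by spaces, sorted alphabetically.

Answer: x=2 y=4

Derivation:
Step 1: thread B executes B1 (x = x * -1). Shared: x=0 y=5. PCs: A@0 B@1
Step 2: thread B executes B2 (y = y - 3). Shared: x=0 y=2. PCs: A@0 B@2
Step 3: thread A executes A1 (x = y). Shared: x=2 y=2. PCs: A@1 B@2
Step 4: thread A executes A2 (y = y * 3). Shared: x=2 y=6. PCs: A@2 B@2
Step 5: thread A executes A3 (y = 4). Shared: x=2 y=4. PCs: A@3 B@2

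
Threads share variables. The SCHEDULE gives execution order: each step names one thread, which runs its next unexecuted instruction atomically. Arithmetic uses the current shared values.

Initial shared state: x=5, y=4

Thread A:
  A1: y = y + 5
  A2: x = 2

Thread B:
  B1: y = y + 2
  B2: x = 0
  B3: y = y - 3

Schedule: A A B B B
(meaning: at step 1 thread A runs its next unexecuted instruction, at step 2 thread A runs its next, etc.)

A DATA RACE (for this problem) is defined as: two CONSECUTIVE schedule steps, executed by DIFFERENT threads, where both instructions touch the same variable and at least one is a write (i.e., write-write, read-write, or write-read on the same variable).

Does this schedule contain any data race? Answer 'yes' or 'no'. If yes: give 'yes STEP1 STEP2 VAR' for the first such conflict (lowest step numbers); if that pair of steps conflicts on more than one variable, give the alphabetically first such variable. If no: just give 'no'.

Steps 1,2: same thread (A). No race.
Steps 2,3: A(r=-,w=x) vs B(r=y,w=y). No conflict.
Steps 3,4: same thread (B). No race.
Steps 4,5: same thread (B). No race.

Answer: no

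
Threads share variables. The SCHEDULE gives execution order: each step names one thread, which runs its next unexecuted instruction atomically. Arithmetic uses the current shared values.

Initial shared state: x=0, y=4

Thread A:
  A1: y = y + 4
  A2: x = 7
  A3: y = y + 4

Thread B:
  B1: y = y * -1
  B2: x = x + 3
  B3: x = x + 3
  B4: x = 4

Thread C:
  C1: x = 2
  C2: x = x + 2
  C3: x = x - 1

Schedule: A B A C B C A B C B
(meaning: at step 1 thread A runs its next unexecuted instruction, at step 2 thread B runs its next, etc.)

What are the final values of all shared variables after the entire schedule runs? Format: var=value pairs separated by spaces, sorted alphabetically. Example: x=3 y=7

Answer: x=4 y=-4

Derivation:
Step 1: thread A executes A1 (y = y + 4). Shared: x=0 y=8. PCs: A@1 B@0 C@0
Step 2: thread B executes B1 (y = y * -1). Shared: x=0 y=-8. PCs: A@1 B@1 C@0
Step 3: thread A executes A2 (x = 7). Shared: x=7 y=-8. PCs: A@2 B@1 C@0
Step 4: thread C executes C1 (x = 2). Shared: x=2 y=-8. PCs: A@2 B@1 C@1
Step 5: thread B executes B2 (x = x + 3). Shared: x=5 y=-8. PCs: A@2 B@2 C@1
Step 6: thread C executes C2 (x = x + 2). Shared: x=7 y=-8. PCs: A@2 B@2 C@2
Step 7: thread A executes A3 (y = y + 4). Shared: x=7 y=-4. PCs: A@3 B@2 C@2
Step 8: thread B executes B3 (x = x + 3). Shared: x=10 y=-4. PCs: A@3 B@3 C@2
Step 9: thread C executes C3 (x = x - 1). Shared: x=9 y=-4. PCs: A@3 B@3 C@3
Step 10: thread B executes B4 (x = 4). Shared: x=4 y=-4. PCs: A@3 B@4 C@3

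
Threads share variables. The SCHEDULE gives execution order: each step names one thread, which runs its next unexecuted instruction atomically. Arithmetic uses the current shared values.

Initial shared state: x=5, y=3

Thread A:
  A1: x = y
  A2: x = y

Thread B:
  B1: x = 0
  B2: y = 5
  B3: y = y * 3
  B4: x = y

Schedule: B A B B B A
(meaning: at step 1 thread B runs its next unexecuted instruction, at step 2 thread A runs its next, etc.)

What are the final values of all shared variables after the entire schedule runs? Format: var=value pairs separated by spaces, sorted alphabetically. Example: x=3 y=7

Step 1: thread B executes B1 (x = 0). Shared: x=0 y=3. PCs: A@0 B@1
Step 2: thread A executes A1 (x = y). Shared: x=3 y=3. PCs: A@1 B@1
Step 3: thread B executes B2 (y = 5). Shared: x=3 y=5. PCs: A@1 B@2
Step 4: thread B executes B3 (y = y * 3). Shared: x=3 y=15. PCs: A@1 B@3
Step 5: thread B executes B4 (x = y). Shared: x=15 y=15. PCs: A@1 B@4
Step 6: thread A executes A2 (x = y). Shared: x=15 y=15. PCs: A@2 B@4

Answer: x=15 y=15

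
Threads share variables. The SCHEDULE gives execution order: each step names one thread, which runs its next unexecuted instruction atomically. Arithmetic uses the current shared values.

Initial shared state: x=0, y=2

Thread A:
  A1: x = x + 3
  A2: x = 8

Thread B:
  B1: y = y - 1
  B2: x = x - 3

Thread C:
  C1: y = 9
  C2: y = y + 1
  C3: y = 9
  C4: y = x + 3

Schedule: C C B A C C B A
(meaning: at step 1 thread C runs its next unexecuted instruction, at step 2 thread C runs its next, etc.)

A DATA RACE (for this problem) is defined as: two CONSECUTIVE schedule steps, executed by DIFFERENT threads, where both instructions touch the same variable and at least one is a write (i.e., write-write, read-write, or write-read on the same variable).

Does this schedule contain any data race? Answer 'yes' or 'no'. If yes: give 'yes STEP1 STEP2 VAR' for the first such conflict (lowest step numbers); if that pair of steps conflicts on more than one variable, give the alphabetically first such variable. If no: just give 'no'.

Answer: yes 2 3 y

Derivation:
Steps 1,2: same thread (C). No race.
Steps 2,3: C(y = y + 1) vs B(y = y - 1). RACE on y (W-W).
Steps 3,4: B(r=y,w=y) vs A(r=x,w=x). No conflict.
Steps 4,5: A(r=x,w=x) vs C(r=-,w=y). No conflict.
Steps 5,6: same thread (C). No race.
Steps 6,7: C(y = x + 3) vs B(x = x - 3). RACE on x (R-W).
Steps 7,8: B(x = x - 3) vs A(x = 8). RACE on x (W-W).
First conflict at steps 2,3.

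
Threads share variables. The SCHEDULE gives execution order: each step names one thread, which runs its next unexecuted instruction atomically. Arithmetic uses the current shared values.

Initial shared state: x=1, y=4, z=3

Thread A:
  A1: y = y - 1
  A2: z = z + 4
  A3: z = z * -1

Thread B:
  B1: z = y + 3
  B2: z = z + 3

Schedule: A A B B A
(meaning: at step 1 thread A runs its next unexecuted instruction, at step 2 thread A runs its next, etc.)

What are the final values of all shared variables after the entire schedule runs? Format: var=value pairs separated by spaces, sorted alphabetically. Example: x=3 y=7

Answer: x=1 y=3 z=-9

Derivation:
Step 1: thread A executes A1 (y = y - 1). Shared: x=1 y=3 z=3. PCs: A@1 B@0
Step 2: thread A executes A2 (z = z + 4). Shared: x=1 y=3 z=7. PCs: A@2 B@0
Step 3: thread B executes B1 (z = y + 3). Shared: x=1 y=3 z=6. PCs: A@2 B@1
Step 4: thread B executes B2 (z = z + 3). Shared: x=1 y=3 z=9. PCs: A@2 B@2
Step 5: thread A executes A3 (z = z * -1). Shared: x=1 y=3 z=-9. PCs: A@3 B@2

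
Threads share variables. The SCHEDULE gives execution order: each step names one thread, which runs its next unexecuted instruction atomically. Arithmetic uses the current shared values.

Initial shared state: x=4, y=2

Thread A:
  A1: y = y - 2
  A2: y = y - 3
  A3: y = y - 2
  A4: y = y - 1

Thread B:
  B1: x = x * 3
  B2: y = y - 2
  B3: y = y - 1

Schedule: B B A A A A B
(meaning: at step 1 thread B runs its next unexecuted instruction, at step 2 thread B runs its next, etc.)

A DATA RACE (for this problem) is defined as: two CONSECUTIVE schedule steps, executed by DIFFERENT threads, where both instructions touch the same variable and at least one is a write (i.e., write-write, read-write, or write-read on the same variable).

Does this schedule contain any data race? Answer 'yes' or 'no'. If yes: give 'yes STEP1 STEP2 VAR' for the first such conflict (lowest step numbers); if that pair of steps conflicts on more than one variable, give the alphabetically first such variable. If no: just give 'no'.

Answer: yes 2 3 y

Derivation:
Steps 1,2: same thread (B). No race.
Steps 2,3: B(y = y - 2) vs A(y = y - 2). RACE on y (W-W).
Steps 3,4: same thread (A). No race.
Steps 4,5: same thread (A). No race.
Steps 5,6: same thread (A). No race.
Steps 6,7: A(y = y - 1) vs B(y = y - 1). RACE on y (W-W).
First conflict at steps 2,3.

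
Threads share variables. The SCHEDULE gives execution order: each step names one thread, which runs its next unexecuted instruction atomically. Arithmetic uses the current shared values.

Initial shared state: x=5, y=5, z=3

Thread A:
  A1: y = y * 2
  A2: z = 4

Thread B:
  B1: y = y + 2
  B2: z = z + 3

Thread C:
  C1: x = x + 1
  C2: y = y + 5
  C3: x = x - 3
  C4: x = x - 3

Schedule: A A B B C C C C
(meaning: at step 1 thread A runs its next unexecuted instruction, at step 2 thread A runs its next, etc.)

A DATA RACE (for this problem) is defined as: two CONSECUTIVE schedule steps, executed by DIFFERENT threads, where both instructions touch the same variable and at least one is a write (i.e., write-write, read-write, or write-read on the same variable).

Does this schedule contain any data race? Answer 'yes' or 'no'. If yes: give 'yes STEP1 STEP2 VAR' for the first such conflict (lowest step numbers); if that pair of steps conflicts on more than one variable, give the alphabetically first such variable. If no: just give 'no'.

Answer: no

Derivation:
Steps 1,2: same thread (A). No race.
Steps 2,3: A(r=-,w=z) vs B(r=y,w=y). No conflict.
Steps 3,4: same thread (B). No race.
Steps 4,5: B(r=z,w=z) vs C(r=x,w=x). No conflict.
Steps 5,6: same thread (C). No race.
Steps 6,7: same thread (C). No race.
Steps 7,8: same thread (C). No race.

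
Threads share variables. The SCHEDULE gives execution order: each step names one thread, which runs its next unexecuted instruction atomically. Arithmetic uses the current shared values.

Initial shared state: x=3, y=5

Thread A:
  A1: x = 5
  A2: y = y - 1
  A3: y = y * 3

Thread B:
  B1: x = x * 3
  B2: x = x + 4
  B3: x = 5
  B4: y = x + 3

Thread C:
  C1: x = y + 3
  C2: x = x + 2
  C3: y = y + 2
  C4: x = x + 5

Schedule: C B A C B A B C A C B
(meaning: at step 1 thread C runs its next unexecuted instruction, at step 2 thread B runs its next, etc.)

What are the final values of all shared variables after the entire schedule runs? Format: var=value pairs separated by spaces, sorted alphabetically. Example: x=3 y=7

Step 1: thread C executes C1 (x = y + 3). Shared: x=8 y=5. PCs: A@0 B@0 C@1
Step 2: thread B executes B1 (x = x * 3). Shared: x=24 y=5. PCs: A@0 B@1 C@1
Step 3: thread A executes A1 (x = 5). Shared: x=5 y=5. PCs: A@1 B@1 C@1
Step 4: thread C executes C2 (x = x + 2). Shared: x=7 y=5. PCs: A@1 B@1 C@2
Step 5: thread B executes B2 (x = x + 4). Shared: x=11 y=5. PCs: A@1 B@2 C@2
Step 6: thread A executes A2 (y = y - 1). Shared: x=11 y=4. PCs: A@2 B@2 C@2
Step 7: thread B executes B3 (x = 5). Shared: x=5 y=4. PCs: A@2 B@3 C@2
Step 8: thread C executes C3 (y = y + 2). Shared: x=5 y=6. PCs: A@2 B@3 C@3
Step 9: thread A executes A3 (y = y * 3). Shared: x=5 y=18. PCs: A@3 B@3 C@3
Step 10: thread C executes C4 (x = x + 5). Shared: x=10 y=18. PCs: A@3 B@3 C@4
Step 11: thread B executes B4 (y = x + 3). Shared: x=10 y=13. PCs: A@3 B@4 C@4

Answer: x=10 y=13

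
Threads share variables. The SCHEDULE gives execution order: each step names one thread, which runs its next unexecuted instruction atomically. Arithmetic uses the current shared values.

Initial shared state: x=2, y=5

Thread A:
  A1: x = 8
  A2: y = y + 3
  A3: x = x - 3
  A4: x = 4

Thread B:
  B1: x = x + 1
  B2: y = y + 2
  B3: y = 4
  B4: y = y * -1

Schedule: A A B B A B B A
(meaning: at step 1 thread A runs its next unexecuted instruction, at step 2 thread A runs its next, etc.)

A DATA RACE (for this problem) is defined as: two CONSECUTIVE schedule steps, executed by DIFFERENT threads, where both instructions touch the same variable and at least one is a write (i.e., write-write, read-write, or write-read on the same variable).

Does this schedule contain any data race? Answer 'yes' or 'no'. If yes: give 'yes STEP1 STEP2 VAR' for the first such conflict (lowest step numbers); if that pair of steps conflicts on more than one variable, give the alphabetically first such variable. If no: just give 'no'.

Answer: no

Derivation:
Steps 1,2: same thread (A). No race.
Steps 2,3: A(r=y,w=y) vs B(r=x,w=x). No conflict.
Steps 3,4: same thread (B). No race.
Steps 4,5: B(r=y,w=y) vs A(r=x,w=x). No conflict.
Steps 5,6: A(r=x,w=x) vs B(r=-,w=y). No conflict.
Steps 6,7: same thread (B). No race.
Steps 7,8: B(r=y,w=y) vs A(r=-,w=x). No conflict.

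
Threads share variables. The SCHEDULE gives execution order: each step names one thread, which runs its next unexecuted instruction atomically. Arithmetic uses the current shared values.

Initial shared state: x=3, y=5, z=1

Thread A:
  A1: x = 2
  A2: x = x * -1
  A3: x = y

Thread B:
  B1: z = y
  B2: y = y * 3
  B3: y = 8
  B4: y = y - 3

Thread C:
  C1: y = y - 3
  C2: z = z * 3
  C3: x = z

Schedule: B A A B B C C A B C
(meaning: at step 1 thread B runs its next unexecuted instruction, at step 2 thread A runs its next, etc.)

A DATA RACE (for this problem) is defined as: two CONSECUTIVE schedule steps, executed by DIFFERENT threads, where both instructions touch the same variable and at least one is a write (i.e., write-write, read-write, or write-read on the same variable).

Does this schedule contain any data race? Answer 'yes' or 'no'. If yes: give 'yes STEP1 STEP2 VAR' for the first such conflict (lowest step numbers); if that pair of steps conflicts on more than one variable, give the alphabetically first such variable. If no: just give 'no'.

Answer: yes 5 6 y

Derivation:
Steps 1,2: B(r=y,w=z) vs A(r=-,w=x). No conflict.
Steps 2,3: same thread (A). No race.
Steps 3,4: A(r=x,w=x) vs B(r=y,w=y). No conflict.
Steps 4,5: same thread (B). No race.
Steps 5,6: B(y = 8) vs C(y = y - 3). RACE on y (W-W).
Steps 6,7: same thread (C). No race.
Steps 7,8: C(r=z,w=z) vs A(r=y,w=x). No conflict.
Steps 8,9: A(x = y) vs B(y = y - 3). RACE on y (R-W).
Steps 9,10: B(r=y,w=y) vs C(r=z,w=x). No conflict.
First conflict at steps 5,6.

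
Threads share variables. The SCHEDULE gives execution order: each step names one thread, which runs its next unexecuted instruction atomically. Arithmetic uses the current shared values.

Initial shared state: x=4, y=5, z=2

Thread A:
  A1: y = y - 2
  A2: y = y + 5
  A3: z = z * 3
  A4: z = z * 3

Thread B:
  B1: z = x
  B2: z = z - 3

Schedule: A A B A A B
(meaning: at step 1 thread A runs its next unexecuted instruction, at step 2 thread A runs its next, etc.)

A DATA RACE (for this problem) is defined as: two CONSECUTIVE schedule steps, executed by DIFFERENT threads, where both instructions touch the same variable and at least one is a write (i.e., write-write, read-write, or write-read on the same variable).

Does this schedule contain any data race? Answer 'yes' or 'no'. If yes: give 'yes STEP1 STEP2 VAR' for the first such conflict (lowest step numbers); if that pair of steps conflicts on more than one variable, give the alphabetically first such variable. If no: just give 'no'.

Answer: yes 3 4 z

Derivation:
Steps 1,2: same thread (A). No race.
Steps 2,3: A(r=y,w=y) vs B(r=x,w=z). No conflict.
Steps 3,4: B(z = x) vs A(z = z * 3). RACE on z (W-W).
Steps 4,5: same thread (A). No race.
Steps 5,6: A(z = z * 3) vs B(z = z - 3). RACE on z (W-W).
First conflict at steps 3,4.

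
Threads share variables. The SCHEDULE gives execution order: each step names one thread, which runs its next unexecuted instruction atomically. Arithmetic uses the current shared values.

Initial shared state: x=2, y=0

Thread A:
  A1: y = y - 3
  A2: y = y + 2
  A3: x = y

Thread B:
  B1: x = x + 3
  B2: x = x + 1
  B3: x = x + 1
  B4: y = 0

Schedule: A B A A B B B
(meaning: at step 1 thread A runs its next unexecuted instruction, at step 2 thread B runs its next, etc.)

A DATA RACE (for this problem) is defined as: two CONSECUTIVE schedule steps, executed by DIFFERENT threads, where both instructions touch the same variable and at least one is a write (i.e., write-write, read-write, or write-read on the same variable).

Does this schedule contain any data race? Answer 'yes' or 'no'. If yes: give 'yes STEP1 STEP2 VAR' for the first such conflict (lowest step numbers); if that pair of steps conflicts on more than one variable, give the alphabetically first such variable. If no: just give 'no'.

Answer: yes 4 5 x

Derivation:
Steps 1,2: A(r=y,w=y) vs B(r=x,w=x). No conflict.
Steps 2,3: B(r=x,w=x) vs A(r=y,w=y). No conflict.
Steps 3,4: same thread (A). No race.
Steps 4,5: A(x = y) vs B(x = x + 1). RACE on x (W-W).
Steps 5,6: same thread (B). No race.
Steps 6,7: same thread (B). No race.
First conflict at steps 4,5.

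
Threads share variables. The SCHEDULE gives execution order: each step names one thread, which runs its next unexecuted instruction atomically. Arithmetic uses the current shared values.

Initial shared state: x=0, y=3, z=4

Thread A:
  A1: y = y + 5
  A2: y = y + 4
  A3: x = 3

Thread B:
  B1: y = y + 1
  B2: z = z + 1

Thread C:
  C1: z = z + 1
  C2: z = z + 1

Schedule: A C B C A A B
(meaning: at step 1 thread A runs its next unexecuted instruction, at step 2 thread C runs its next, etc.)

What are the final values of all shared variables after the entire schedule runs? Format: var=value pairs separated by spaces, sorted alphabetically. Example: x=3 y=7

Step 1: thread A executes A1 (y = y + 5). Shared: x=0 y=8 z=4. PCs: A@1 B@0 C@0
Step 2: thread C executes C1 (z = z + 1). Shared: x=0 y=8 z=5. PCs: A@1 B@0 C@1
Step 3: thread B executes B1 (y = y + 1). Shared: x=0 y=9 z=5. PCs: A@1 B@1 C@1
Step 4: thread C executes C2 (z = z + 1). Shared: x=0 y=9 z=6. PCs: A@1 B@1 C@2
Step 5: thread A executes A2 (y = y + 4). Shared: x=0 y=13 z=6. PCs: A@2 B@1 C@2
Step 6: thread A executes A3 (x = 3). Shared: x=3 y=13 z=6. PCs: A@3 B@1 C@2
Step 7: thread B executes B2 (z = z + 1). Shared: x=3 y=13 z=7. PCs: A@3 B@2 C@2

Answer: x=3 y=13 z=7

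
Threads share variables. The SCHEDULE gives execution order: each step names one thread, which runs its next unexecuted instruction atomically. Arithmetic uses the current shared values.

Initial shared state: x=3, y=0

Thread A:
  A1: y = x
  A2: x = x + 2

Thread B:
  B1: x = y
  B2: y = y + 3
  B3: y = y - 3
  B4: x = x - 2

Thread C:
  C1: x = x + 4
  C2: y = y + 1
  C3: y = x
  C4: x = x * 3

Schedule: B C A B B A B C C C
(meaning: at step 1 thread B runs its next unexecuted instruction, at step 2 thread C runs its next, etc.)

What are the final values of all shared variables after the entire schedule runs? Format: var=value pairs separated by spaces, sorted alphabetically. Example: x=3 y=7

Answer: x=12 y=4

Derivation:
Step 1: thread B executes B1 (x = y). Shared: x=0 y=0. PCs: A@0 B@1 C@0
Step 2: thread C executes C1 (x = x + 4). Shared: x=4 y=0. PCs: A@0 B@1 C@1
Step 3: thread A executes A1 (y = x). Shared: x=4 y=4. PCs: A@1 B@1 C@1
Step 4: thread B executes B2 (y = y + 3). Shared: x=4 y=7. PCs: A@1 B@2 C@1
Step 5: thread B executes B3 (y = y - 3). Shared: x=4 y=4. PCs: A@1 B@3 C@1
Step 6: thread A executes A2 (x = x + 2). Shared: x=6 y=4. PCs: A@2 B@3 C@1
Step 7: thread B executes B4 (x = x - 2). Shared: x=4 y=4. PCs: A@2 B@4 C@1
Step 8: thread C executes C2 (y = y + 1). Shared: x=4 y=5. PCs: A@2 B@4 C@2
Step 9: thread C executes C3 (y = x). Shared: x=4 y=4. PCs: A@2 B@4 C@3
Step 10: thread C executes C4 (x = x * 3). Shared: x=12 y=4. PCs: A@2 B@4 C@4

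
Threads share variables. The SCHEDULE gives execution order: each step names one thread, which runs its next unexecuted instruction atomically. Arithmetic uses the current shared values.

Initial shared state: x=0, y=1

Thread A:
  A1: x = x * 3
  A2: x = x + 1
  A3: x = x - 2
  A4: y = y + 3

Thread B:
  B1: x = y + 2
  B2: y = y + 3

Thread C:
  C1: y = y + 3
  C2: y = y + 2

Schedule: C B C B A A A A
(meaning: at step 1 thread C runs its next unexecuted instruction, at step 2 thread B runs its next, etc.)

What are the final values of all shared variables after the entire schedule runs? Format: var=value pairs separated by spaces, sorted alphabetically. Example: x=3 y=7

Answer: x=17 y=12

Derivation:
Step 1: thread C executes C1 (y = y + 3). Shared: x=0 y=4. PCs: A@0 B@0 C@1
Step 2: thread B executes B1 (x = y + 2). Shared: x=6 y=4. PCs: A@0 B@1 C@1
Step 3: thread C executes C2 (y = y + 2). Shared: x=6 y=6. PCs: A@0 B@1 C@2
Step 4: thread B executes B2 (y = y + 3). Shared: x=6 y=9. PCs: A@0 B@2 C@2
Step 5: thread A executes A1 (x = x * 3). Shared: x=18 y=9. PCs: A@1 B@2 C@2
Step 6: thread A executes A2 (x = x + 1). Shared: x=19 y=9. PCs: A@2 B@2 C@2
Step 7: thread A executes A3 (x = x - 2). Shared: x=17 y=9. PCs: A@3 B@2 C@2
Step 8: thread A executes A4 (y = y + 3). Shared: x=17 y=12. PCs: A@4 B@2 C@2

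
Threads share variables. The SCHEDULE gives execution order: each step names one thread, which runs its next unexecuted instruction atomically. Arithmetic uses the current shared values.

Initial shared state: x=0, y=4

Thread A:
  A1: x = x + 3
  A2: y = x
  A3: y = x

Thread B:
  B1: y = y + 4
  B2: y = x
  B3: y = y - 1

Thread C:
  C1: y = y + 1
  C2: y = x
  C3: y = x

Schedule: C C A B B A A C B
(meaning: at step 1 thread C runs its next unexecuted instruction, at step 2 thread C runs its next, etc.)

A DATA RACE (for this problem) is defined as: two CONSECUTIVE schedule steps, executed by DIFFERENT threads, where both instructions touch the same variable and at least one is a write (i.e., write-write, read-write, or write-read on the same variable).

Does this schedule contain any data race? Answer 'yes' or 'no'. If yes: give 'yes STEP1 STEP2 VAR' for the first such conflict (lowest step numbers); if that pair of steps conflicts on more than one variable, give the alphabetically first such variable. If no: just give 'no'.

Steps 1,2: same thread (C). No race.
Steps 2,3: C(y = x) vs A(x = x + 3). RACE on x (R-W).
Steps 3,4: A(r=x,w=x) vs B(r=y,w=y). No conflict.
Steps 4,5: same thread (B). No race.
Steps 5,6: B(y = x) vs A(y = x). RACE on y (W-W).
Steps 6,7: same thread (A). No race.
Steps 7,8: A(y = x) vs C(y = x). RACE on y (W-W).
Steps 8,9: C(y = x) vs B(y = y - 1). RACE on y (W-W).
First conflict at steps 2,3.

Answer: yes 2 3 x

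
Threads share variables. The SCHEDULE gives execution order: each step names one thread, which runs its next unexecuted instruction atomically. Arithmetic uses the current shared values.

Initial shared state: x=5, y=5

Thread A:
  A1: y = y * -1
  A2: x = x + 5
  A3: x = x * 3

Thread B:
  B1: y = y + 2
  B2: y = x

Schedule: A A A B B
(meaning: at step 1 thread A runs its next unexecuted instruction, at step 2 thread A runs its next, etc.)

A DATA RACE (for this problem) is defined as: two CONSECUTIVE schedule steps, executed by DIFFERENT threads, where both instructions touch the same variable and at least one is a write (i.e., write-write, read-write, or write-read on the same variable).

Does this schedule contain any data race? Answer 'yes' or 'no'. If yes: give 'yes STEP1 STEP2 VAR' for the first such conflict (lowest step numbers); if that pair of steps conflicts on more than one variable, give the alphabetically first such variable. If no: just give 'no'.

Steps 1,2: same thread (A). No race.
Steps 2,3: same thread (A). No race.
Steps 3,4: A(r=x,w=x) vs B(r=y,w=y). No conflict.
Steps 4,5: same thread (B). No race.

Answer: no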